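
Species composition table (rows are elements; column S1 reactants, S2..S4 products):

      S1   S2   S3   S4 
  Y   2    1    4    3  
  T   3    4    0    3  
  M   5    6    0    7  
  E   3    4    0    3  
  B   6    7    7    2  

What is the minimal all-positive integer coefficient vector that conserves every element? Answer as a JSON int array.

Coefficients: [5, 3, 1, 1]

Y: 5·2 = 10 | 3·1+1·4+1·3 = 10
T: 5·3 = 15 | 3·4+1·0+1·3 = 15
M: 5·5 = 25 | 3·6+1·0+1·7 = 25
E: 5·3 = 15 | 3·4+1·0+1·3 = 15
B: 5·6 = 30 | 3·7+1·7+1·2 = 30
gcd(5,3,1,1) = 1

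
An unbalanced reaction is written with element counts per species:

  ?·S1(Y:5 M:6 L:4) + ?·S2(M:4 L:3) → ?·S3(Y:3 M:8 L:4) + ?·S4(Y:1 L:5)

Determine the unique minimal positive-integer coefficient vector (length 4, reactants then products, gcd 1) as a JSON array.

Y: 2·5+3·0 = 10 | 3·3+1·1 = 10
M: 2·6+3·4 = 24 | 3·8+1·0 = 24
L: 2·4+3·3 = 17 | 3·4+1·5 = 17
gcd(2,3,3,1) = 1

Coefficients: [2, 3, 3, 1]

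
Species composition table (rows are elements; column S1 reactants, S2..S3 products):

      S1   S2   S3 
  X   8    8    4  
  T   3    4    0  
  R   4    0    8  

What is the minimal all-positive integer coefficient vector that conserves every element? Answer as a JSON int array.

Coefficients: [4, 3, 2]

X: 4·8 = 32 | 3·8+2·4 = 32
T: 4·3 = 12 | 3·4+2·0 = 12
R: 4·4 = 16 | 3·0+2·8 = 16
gcd(4,3,2) = 1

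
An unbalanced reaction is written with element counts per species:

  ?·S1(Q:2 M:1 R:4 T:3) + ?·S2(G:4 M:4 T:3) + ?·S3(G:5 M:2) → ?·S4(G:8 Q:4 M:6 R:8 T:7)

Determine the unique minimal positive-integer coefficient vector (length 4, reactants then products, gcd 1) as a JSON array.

G: 6·0+1·4+4·5 = 24 | 3·8 = 24
Q: 6·2+1·0+4·0 = 12 | 3·4 = 12
M: 6·1+1·4+4·2 = 18 | 3·6 = 18
R: 6·4+1·0+4·0 = 24 | 3·8 = 24
T: 6·3+1·3+4·0 = 21 | 3·7 = 21
gcd(6,1,4,3) = 1

Coefficients: [6, 1, 4, 3]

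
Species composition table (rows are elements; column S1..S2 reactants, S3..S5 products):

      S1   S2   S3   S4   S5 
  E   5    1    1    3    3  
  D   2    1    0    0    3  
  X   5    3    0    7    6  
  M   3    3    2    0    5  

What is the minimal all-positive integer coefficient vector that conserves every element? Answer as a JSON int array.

Coefficients: [2, 5, 3, 1, 3]

E: 2·5+5·1 = 15 | 3·1+1·3+3·3 = 15
D: 2·2+5·1 = 9 | 3·0+1·0+3·3 = 9
X: 2·5+5·3 = 25 | 3·0+1·7+3·6 = 25
M: 2·3+5·3 = 21 | 3·2+1·0+3·5 = 21
gcd(2,5,3,1,3) = 1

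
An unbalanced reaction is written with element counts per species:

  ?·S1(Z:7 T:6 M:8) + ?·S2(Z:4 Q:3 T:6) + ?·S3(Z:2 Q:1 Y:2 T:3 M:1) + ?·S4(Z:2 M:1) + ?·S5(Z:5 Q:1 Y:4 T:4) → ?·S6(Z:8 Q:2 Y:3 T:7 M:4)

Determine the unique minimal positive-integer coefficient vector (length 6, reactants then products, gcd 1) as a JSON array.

Coefficients: [1, 1, 4, 4, 1, 4]

Z: 1·7+1·4+4·2+4·2+1·5 = 32 | 4·8 = 32
Q: 1·0+1·3+4·1+4·0+1·1 = 8 | 4·2 = 8
Y: 1·0+1·0+4·2+4·0+1·4 = 12 | 4·3 = 12
T: 1·6+1·6+4·3+4·0+1·4 = 28 | 4·7 = 28
M: 1·8+1·0+4·1+4·1+1·0 = 16 | 4·4 = 16
gcd(1,1,4,4,1,4) = 1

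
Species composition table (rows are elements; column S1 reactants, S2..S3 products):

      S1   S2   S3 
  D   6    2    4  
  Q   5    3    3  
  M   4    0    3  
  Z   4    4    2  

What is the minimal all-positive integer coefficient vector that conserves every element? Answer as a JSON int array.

D: 3·6 = 18 | 1·2+4·4 = 18
Q: 3·5 = 15 | 1·3+4·3 = 15
M: 3·4 = 12 | 1·0+4·3 = 12
Z: 3·4 = 12 | 1·4+4·2 = 12
gcd(3,1,4) = 1

Coefficients: [3, 1, 4]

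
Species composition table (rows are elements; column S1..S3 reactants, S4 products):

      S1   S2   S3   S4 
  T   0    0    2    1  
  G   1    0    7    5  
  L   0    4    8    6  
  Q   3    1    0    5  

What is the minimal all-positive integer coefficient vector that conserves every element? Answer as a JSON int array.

T: 3·0+1·0+1·2 = 2 | 2·1 = 2
G: 3·1+1·0+1·7 = 10 | 2·5 = 10
L: 3·0+1·4+1·8 = 12 | 2·6 = 12
Q: 3·3+1·1+1·0 = 10 | 2·5 = 10
gcd(3,1,1,2) = 1

Coefficients: [3, 1, 1, 2]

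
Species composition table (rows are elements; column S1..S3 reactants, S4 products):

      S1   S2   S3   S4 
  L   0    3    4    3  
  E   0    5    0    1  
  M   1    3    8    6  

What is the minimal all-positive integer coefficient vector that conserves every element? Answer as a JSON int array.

Coefficients: [3, 1, 3, 5]

L: 3·0+1·3+3·4 = 15 | 5·3 = 15
E: 3·0+1·5+3·0 = 5 | 5·1 = 5
M: 3·1+1·3+3·8 = 30 | 5·6 = 30
gcd(3,1,3,5) = 1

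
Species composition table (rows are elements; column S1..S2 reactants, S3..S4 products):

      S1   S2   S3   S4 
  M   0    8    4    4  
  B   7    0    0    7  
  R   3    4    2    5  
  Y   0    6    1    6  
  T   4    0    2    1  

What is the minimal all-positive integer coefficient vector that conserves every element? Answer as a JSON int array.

Coefficients: [4, 5, 6, 4]

M: 4·0+5·8 = 40 | 6·4+4·4 = 40
B: 4·7+5·0 = 28 | 6·0+4·7 = 28
R: 4·3+5·4 = 32 | 6·2+4·5 = 32
Y: 4·0+5·6 = 30 | 6·1+4·6 = 30
T: 4·4+5·0 = 16 | 6·2+4·1 = 16
gcd(4,5,6,4) = 1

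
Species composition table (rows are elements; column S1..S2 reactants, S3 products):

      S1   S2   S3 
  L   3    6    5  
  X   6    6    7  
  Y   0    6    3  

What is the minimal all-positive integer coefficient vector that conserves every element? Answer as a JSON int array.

Coefficients: [4, 3, 6]

L: 4·3+3·6 = 30 | 6·5 = 30
X: 4·6+3·6 = 42 | 6·7 = 42
Y: 4·0+3·6 = 18 | 6·3 = 18
gcd(4,3,6) = 1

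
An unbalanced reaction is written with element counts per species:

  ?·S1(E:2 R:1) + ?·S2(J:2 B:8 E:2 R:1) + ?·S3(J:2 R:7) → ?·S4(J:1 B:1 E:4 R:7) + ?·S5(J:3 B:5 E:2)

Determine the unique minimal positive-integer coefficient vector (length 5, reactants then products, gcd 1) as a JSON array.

J: 6·0+1·2+2·2 = 6 | 3·1+1·3 = 6
B: 6·0+1·8+2·0 = 8 | 3·1+1·5 = 8
E: 6·2+1·2+2·0 = 14 | 3·4+1·2 = 14
R: 6·1+1·1+2·7 = 21 | 3·7+1·0 = 21
gcd(6,1,2,3,1) = 1

Coefficients: [6, 1, 2, 3, 1]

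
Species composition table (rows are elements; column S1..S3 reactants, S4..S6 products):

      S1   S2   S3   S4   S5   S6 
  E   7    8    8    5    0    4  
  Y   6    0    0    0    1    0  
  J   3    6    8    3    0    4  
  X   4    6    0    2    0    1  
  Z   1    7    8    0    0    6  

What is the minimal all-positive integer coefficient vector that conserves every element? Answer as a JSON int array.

E: 1·7+1·8+2·8 = 31 | 3·5+6·0+4·4 = 31
Y: 1·6+1·0+2·0 = 6 | 3·0+6·1+4·0 = 6
J: 1·3+1·6+2·8 = 25 | 3·3+6·0+4·4 = 25
X: 1·4+1·6+2·0 = 10 | 3·2+6·0+4·1 = 10
Z: 1·1+1·7+2·8 = 24 | 3·0+6·0+4·6 = 24
gcd(1,1,2,3,6,4) = 1

Coefficients: [1, 1, 2, 3, 6, 4]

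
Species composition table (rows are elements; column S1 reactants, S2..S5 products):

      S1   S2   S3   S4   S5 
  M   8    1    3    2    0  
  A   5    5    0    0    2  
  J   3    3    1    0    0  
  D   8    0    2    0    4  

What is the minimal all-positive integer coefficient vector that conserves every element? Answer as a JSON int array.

M: 4·8 = 32 | 2·1+6·3+6·2+5·0 = 32
A: 4·5 = 20 | 2·5+6·0+6·0+5·2 = 20
J: 4·3 = 12 | 2·3+6·1+6·0+5·0 = 12
D: 4·8 = 32 | 2·0+6·2+6·0+5·4 = 32
gcd(4,2,6,6,5) = 1

Coefficients: [4, 2, 6, 6, 5]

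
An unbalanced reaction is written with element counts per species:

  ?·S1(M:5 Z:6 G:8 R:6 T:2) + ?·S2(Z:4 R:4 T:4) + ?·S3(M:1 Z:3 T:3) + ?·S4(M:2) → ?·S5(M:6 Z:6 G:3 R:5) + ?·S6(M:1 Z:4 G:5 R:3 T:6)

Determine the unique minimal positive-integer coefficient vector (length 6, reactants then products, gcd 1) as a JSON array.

M: 6·5+3·0+4·1+4·2 = 42 | 6·6+6·1 = 42
Z: 6·6+3·4+4·3+4·0 = 60 | 6·6+6·4 = 60
G: 6·8+3·0+4·0+4·0 = 48 | 6·3+6·5 = 48
R: 6·6+3·4+4·0+4·0 = 48 | 6·5+6·3 = 48
T: 6·2+3·4+4·3+4·0 = 36 | 6·0+6·6 = 36
gcd(6,3,4,4,6,6) = 1

Coefficients: [6, 3, 4, 4, 6, 6]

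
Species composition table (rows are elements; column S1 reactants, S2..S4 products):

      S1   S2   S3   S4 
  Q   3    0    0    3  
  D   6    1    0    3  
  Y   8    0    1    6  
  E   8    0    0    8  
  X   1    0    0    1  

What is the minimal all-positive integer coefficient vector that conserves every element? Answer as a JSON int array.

Coefficients: [1, 3, 2, 1]

Q: 1·3 = 3 | 3·0+2·0+1·3 = 3
D: 1·6 = 6 | 3·1+2·0+1·3 = 6
Y: 1·8 = 8 | 3·0+2·1+1·6 = 8
E: 1·8 = 8 | 3·0+2·0+1·8 = 8
X: 1·1 = 1 | 3·0+2·0+1·1 = 1
gcd(1,3,2,1) = 1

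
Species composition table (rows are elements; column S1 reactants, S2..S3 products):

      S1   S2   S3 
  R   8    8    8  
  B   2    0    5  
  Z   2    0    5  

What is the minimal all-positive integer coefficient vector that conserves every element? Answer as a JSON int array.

R: 5·8 = 40 | 3·8+2·8 = 40
B: 5·2 = 10 | 3·0+2·5 = 10
Z: 5·2 = 10 | 3·0+2·5 = 10
gcd(5,3,2) = 1

Coefficients: [5, 3, 2]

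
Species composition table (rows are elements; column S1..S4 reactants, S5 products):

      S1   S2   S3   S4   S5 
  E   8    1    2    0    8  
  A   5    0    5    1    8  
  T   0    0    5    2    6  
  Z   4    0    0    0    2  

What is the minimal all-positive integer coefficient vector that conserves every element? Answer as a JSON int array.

E: 1·8+4·1+2·2+1·0 = 16 | 2·8 = 16
A: 1·5+4·0+2·5+1·1 = 16 | 2·8 = 16
T: 1·0+4·0+2·5+1·2 = 12 | 2·6 = 12
Z: 1·4+4·0+2·0+1·0 = 4 | 2·2 = 4
gcd(1,4,2,1,2) = 1

Coefficients: [1, 4, 2, 1, 2]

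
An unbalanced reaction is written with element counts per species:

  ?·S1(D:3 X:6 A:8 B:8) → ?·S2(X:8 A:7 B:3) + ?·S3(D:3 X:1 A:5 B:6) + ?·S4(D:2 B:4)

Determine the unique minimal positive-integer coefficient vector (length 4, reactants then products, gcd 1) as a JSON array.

Coefficients: [6, 4, 4, 3]

D: 6·3 = 18 | 4·0+4·3+3·2 = 18
X: 6·6 = 36 | 4·8+4·1+3·0 = 36
A: 6·8 = 48 | 4·7+4·5+3·0 = 48
B: 6·8 = 48 | 4·3+4·6+3·4 = 48
gcd(6,4,4,3) = 1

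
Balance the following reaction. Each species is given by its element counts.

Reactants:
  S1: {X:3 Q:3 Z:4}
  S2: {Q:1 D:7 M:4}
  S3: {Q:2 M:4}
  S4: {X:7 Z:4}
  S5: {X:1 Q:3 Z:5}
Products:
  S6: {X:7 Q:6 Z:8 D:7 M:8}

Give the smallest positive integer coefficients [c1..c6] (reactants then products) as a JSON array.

X: 1·3+5·0+5·0+4·7+4·1 = 35 | 5·7 = 35
Q: 1·3+5·1+5·2+4·0+4·3 = 30 | 5·6 = 30
Z: 1·4+5·0+5·0+4·4+4·5 = 40 | 5·8 = 40
D: 1·0+5·7+5·0+4·0+4·0 = 35 | 5·7 = 35
M: 1·0+5·4+5·4+4·0+4·0 = 40 | 5·8 = 40
gcd(1,5,5,4,4,5) = 1

Coefficients: [1, 5, 5, 4, 4, 5]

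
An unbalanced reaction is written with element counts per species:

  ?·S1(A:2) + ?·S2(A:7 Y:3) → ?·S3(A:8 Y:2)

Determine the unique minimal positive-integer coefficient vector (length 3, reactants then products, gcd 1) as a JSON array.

A: 5·2+2·7 = 24 | 3·8 = 24
Y: 5·0+2·3 = 6 | 3·2 = 6
gcd(5,2,3) = 1

Coefficients: [5, 2, 3]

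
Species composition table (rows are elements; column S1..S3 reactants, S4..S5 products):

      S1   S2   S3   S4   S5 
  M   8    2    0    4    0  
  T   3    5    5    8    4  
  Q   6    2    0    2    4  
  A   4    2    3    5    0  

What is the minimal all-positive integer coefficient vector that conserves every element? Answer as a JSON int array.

M: 1·8+6·2+3·0 = 20 | 5·4+2·0 = 20
T: 1·3+6·5+3·5 = 48 | 5·8+2·4 = 48
Q: 1·6+6·2+3·0 = 18 | 5·2+2·4 = 18
A: 1·4+6·2+3·3 = 25 | 5·5+2·0 = 25
gcd(1,6,3,5,2) = 1

Coefficients: [1, 6, 3, 5, 2]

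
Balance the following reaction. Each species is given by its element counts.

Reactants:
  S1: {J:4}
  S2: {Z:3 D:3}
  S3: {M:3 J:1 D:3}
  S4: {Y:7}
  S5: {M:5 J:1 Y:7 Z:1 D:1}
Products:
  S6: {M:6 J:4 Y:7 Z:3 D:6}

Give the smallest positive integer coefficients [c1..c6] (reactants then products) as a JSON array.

M: 3·0+4·0+5·3+2·0+3·5 = 30 | 5·6 = 30
J: 3·4+4·0+5·1+2·0+3·1 = 20 | 5·4 = 20
Y: 3·0+4·0+5·0+2·7+3·7 = 35 | 5·7 = 35
Z: 3·0+4·3+5·0+2·0+3·1 = 15 | 5·3 = 15
D: 3·0+4·3+5·3+2·0+3·1 = 30 | 5·6 = 30
gcd(3,4,5,2,3,5) = 1

Coefficients: [3, 4, 5, 2, 3, 5]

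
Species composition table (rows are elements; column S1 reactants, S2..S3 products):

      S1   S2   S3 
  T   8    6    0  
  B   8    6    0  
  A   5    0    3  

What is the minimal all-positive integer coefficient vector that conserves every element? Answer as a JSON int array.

T: 3·8 = 24 | 4·6+5·0 = 24
B: 3·8 = 24 | 4·6+5·0 = 24
A: 3·5 = 15 | 4·0+5·3 = 15
gcd(3,4,5) = 1

Coefficients: [3, 4, 5]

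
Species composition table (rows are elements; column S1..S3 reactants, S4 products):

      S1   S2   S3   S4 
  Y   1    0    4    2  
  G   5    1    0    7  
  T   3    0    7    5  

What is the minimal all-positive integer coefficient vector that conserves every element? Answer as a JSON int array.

Coefficients: [6, 5, 1, 5]

Y: 6·1+5·0+1·4 = 10 | 5·2 = 10
G: 6·5+5·1+1·0 = 35 | 5·7 = 35
T: 6·3+5·0+1·7 = 25 | 5·5 = 25
gcd(6,5,1,5) = 1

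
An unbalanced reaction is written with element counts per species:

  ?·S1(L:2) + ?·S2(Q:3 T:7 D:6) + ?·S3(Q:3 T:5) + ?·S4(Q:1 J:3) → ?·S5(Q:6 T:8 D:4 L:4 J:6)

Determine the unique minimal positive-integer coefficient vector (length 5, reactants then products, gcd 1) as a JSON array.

Coefficients: [6, 2, 2, 6, 3]

Q: 6·0+2·3+2·3+6·1 = 18 | 3·6 = 18
T: 6·0+2·7+2·5+6·0 = 24 | 3·8 = 24
D: 6·0+2·6+2·0+6·0 = 12 | 3·4 = 12
L: 6·2+2·0+2·0+6·0 = 12 | 3·4 = 12
J: 6·0+2·0+2·0+6·3 = 18 | 3·6 = 18
gcd(6,2,2,6,3) = 1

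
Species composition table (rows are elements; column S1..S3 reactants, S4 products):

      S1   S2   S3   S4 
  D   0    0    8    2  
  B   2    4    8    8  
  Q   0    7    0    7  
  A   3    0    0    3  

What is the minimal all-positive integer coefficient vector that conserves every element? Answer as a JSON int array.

Coefficients: [4, 4, 1, 4]

D: 4·0+4·0+1·8 = 8 | 4·2 = 8
B: 4·2+4·4+1·8 = 32 | 4·8 = 32
Q: 4·0+4·7+1·0 = 28 | 4·7 = 28
A: 4·3+4·0+1·0 = 12 | 4·3 = 12
gcd(4,4,1,4) = 1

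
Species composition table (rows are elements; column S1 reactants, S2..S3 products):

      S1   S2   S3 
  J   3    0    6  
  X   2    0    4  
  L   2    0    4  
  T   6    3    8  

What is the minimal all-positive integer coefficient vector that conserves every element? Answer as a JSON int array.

Coefficients: [6, 4, 3]

J: 6·3 = 18 | 4·0+3·6 = 18
X: 6·2 = 12 | 4·0+3·4 = 12
L: 6·2 = 12 | 4·0+3·4 = 12
T: 6·6 = 36 | 4·3+3·8 = 36
gcd(6,4,3) = 1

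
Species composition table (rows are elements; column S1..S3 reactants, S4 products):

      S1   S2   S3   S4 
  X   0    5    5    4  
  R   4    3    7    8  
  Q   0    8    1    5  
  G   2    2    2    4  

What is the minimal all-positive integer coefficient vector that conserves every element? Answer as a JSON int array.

X: 6·0+3·5+1·5 = 20 | 5·4 = 20
R: 6·4+3·3+1·7 = 40 | 5·8 = 40
Q: 6·0+3·8+1·1 = 25 | 5·5 = 25
G: 6·2+3·2+1·2 = 20 | 5·4 = 20
gcd(6,3,1,5) = 1

Coefficients: [6, 3, 1, 5]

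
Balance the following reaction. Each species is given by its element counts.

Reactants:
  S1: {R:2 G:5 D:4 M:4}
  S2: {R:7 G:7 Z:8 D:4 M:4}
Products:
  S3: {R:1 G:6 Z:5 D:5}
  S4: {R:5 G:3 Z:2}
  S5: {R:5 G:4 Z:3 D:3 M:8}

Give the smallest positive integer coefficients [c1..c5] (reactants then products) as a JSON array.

R: 4·2+6·7 = 50 | 5·1+4·5+5·5 = 50
G: 4·5+6·7 = 62 | 5·6+4·3+5·4 = 62
Z: 4·0+6·8 = 48 | 5·5+4·2+5·3 = 48
D: 4·4+6·4 = 40 | 5·5+4·0+5·3 = 40
M: 4·4+6·4 = 40 | 5·0+4·0+5·8 = 40
gcd(4,6,5,4,5) = 1

Coefficients: [4, 6, 5, 4, 5]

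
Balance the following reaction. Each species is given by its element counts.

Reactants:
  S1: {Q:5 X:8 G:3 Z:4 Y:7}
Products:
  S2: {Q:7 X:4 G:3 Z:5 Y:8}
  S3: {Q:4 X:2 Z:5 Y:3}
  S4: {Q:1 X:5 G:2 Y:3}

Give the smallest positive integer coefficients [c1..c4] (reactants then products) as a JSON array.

Coefficients: [5, 1, 3, 6]

Q: 5·5 = 25 | 1·7+3·4+6·1 = 25
X: 5·8 = 40 | 1·4+3·2+6·5 = 40
G: 5·3 = 15 | 1·3+3·0+6·2 = 15
Z: 5·4 = 20 | 1·5+3·5+6·0 = 20
Y: 5·7 = 35 | 1·8+3·3+6·3 = 35
gcd(5,1,3,6) = 1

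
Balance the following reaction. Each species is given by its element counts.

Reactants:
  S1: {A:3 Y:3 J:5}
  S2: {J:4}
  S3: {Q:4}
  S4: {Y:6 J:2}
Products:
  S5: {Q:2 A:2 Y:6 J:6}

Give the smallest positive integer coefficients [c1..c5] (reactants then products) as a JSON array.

Q: 4·0+2·0+3·4+4·0 = 12 | 6·2 = 12
A: 4·3+2·0+3·0+4·0 = 12 | 6·2 = 12
Y: 4·3+2·0+3·0+4·6 = 36 | 6·6 = 36
J: 4·5+2·4+3·0+4·2 = 36 | 6·6 = 36
gcd(4,2,3,4,6) = 1

Coefficients: [4, 2, 3, 4, 6]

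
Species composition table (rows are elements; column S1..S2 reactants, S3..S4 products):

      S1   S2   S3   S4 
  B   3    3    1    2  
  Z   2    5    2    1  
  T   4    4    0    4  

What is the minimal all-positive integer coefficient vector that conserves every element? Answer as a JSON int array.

B: 2·3+1·3 = 9 | 3·1+3·2 = 9
Z: 2·2+1·5 = 9 | 3·2+3·1 = 9
T: 2·4+1·4 = 12 | 3·0+3·4 = 12
gcd(2,1,3,3) = 1

Coefficients: [2, 1, 3, 3]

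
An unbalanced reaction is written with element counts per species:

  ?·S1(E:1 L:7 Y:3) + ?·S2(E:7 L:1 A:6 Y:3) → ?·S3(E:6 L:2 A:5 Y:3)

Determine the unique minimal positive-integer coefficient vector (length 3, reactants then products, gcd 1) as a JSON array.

E: 1·1+5·7 = 36 | 6·6 = 36
L: 1·7+5·1 = 12 | 6·2 = 12
A: 1·0+5·6 = 30 | 6·5 = 30
Y: 1·3+5·3 = 18 | 6·3 = 18
gcd(1,5,6) = 1

Coefficients: [1, 5, 6]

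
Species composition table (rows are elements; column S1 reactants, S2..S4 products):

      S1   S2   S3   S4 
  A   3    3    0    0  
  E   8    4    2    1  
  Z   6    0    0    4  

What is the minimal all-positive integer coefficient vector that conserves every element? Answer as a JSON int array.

A: 4·3 = 12 | 4·3+5·0+6·0 = 12
E: 4·8 = 32 | 4·4+5·2+6·1 = 32
Z: 4·6 = 24 | 4·0+5·0+6·4 = 24
gcd(4,4,5,6) = 1

Coefficients: [4, 4, 5, 6]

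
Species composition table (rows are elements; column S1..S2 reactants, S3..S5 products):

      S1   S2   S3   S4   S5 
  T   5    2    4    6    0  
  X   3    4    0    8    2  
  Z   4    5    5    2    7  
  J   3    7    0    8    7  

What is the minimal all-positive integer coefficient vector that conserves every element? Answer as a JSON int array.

Coefficients: [6, 5, 4, 4, 3]

T: 6·5+5·2 = 40 | 4·4+4·6+3·0 = 40
X: 6·3+5·4 = 38 | 4·0+4·8+3·2 = 38
Z: 6·4+5·5 = 49 | 4·5+4·2+3·7 = 49
J: 6·3+5·7 = 53 | 4·0+4·8+3·7 = 53
gcd(6,5,4,4,3) = 1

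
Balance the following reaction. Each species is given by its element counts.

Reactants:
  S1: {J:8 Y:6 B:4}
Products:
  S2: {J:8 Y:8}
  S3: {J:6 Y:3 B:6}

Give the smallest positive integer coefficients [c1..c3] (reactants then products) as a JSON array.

Coefficients: [6, 3, 4]

J: 6·8 = 48 | 3·8+4·6 = 48
Y: 6·6 = 36 | 3·8+4·3 = 36
B: 6·4 = 24 | 3·0+4·6 = 24
gcd(6,3,4) = 1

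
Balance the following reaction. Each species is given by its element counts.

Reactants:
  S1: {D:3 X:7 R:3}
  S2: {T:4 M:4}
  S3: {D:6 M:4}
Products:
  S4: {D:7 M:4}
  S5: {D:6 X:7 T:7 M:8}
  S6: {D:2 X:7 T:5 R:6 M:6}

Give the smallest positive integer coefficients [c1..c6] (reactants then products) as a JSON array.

D: 4·3+6·0+3·6 = 30 | 2·7+2·6+2·2 = 30
X: 4·7+6·0+3·0 = 28 | 2·0+2·7+2·7 = 28
T: 4·0+6·4+3·0 = 24 | 2·0+2·7+2·5 = 24
R: 4·3+6·0+3·0 = 12 | 2·0+2·0+2·6 = 12
M: 4·0+6·4+3·4 = 36 | 2·4+2·8+2·6 = 36
gcd(4,6,3,2,2,2) = 1

Coefficients: [4, 6, 3, 2, 2, 2]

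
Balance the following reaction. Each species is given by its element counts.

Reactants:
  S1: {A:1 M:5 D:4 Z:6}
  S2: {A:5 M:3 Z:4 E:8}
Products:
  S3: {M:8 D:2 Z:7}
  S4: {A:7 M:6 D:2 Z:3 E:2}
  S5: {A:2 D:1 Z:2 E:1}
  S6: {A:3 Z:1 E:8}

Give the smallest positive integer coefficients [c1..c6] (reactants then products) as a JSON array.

Coefficients: [4, 6, 4, 1, 6, 5]

A: 4·1+6·5 = 34 | 4·0+1·7+6·2+5·3 = 34
M: 4·5+6·3 = 38 | 4·8+1·6+6·0+5·0 = 38
D: 4·4+6·0 = 16 | 4·2+1·2+6·1+5·0 = 16
Z: 4·6+6·4 = 48 | 4·7+1·3+6·2+5·1 = 48
E: 4·0+6·8 = 48 | 4·0+1·2+6·1+5·8 = 48
gcd(4,6,4,1,6,5) = 1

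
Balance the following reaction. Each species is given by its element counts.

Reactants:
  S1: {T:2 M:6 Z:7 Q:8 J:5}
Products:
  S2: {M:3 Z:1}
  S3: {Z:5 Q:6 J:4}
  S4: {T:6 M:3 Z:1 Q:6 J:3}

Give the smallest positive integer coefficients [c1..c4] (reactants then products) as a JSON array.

T: 3·2 = 6 | 5·0+3·0+1·6 = 6
M: 3·6 = 18 | 5·3+3·0+1·3 = 18
Z: 3·7 = 21 | 5·1+3·5+1·1 = 21
Q: 3·8 = 24 | 5·0+3·6+1·6 = 24
J: 3·5 = 15 | 5·0+3·4+1·3 = 15
gcd(3,5,3,1) = 1

Coefficients: [3, 5, 3, 1]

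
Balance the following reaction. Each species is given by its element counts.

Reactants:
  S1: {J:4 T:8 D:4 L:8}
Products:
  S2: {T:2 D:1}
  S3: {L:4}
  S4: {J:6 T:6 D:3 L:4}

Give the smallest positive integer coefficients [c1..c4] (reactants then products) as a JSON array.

J: 3·4 = 12 | 6·0+4·0+2·6 = 12
T: 3·8 = 24 | 6·2+4·0+2·6 = 24
D: 3·4 = 12 | 6·1+4·0+2·3 = 12
L: 3·8 = 24 | 6·0+4·4+2·4 = 24
gcd(3,6,4,2) = 1

Coefficients: [3, 6, 4, 2]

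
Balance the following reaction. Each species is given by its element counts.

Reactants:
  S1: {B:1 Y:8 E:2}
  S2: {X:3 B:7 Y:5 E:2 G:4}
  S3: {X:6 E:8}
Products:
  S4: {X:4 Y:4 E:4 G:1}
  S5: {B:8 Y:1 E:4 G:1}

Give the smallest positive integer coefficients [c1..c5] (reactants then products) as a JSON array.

Coefficients: [2, 2, 3, 6, 2]

X: 2·0+2·3+3·6 = 24 | 6·4+2·0 = 24
B: 2·1+2·7+3·0 = 16 | 6·0+2·8 = 16
Y: 2·8+2·5+3·0 = 26 | 6·4+2·1 = 26
E: 2·2+2·2+3·8 = 32 | 6·4+2·4 = 32
G: 2·0+2·4+3·0 = 8 | 6·1+2·1 = 8
gcd(2,2,3,6,2) = 1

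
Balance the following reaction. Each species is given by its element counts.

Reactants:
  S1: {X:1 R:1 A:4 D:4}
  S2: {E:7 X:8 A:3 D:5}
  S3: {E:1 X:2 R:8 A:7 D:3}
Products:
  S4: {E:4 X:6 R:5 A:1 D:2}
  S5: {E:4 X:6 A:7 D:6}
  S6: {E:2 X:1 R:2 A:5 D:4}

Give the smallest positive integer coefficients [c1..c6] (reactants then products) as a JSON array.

Coefficients: [3, 6, 4, 5, 4, 5]

E: 3·0+6·7+4·1 = 46 | 5·4+4·4+5·2 = 46
X: 3·1+6·8+4·2 = 59 | 5·6+4·6+5·1 = 59
R: 3·1+6·0+4·8 = 35 | 5·5+4·0+5·2 = 35
A: 3·4+6·3+4·7 = 58 | 5·1+4·7+5·5 = 58
D: 3·4+6·5+4·3 = 54 | 5·2+4·6+5·4 = 54
gcd(3,6,4,5,4,5) = 1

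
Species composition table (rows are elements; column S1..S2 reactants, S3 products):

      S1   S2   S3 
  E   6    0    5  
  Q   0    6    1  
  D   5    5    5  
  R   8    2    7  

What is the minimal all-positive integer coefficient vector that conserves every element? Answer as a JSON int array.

E: 5·6+1·0 = 30 | 6·5 = 30
Q: 5·0+1·6 = 6 | 6·1 = 6
D: 5·5+1·5 = 30 | 6·5 = 30
R: 5·8+1·2 = 42 | 6·7 = 42
gcd(5,1,6) = 1

Coefficients: [5, 1, 6]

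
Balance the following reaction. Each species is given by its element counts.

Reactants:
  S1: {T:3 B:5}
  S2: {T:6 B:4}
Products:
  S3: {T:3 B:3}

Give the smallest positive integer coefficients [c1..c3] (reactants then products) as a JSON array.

Coefficients: [1, 1, 3]

T: 1·3+1·6 = 9 | 3·3 = 9
B: 1·5+1·4 = 9 | 3·3 = 9
gcd(1,1,3) = 1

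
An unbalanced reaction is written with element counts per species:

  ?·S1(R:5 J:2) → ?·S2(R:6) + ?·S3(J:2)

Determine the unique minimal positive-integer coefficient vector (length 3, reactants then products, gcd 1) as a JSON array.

Coefficients: [6, 5, 6]

R: 6·5 = 30 | 5·6+6·0 = 30
J: 6·2 = 12 | 5·0+6·2 = 12
gcd(6,5,6) = 1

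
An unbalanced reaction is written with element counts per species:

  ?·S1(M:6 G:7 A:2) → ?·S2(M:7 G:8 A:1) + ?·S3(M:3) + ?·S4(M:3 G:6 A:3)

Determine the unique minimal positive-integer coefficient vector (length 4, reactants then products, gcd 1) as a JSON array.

Coefficients: [6, 3, 2, 3]

M: 6·6 = 36 | 3·7+2·3+3·3 = 36
G: 6·7 = 42 | 3·8+2·0+3·6 = 42
A: 6·2 = 12 | 3·1+2·0+3·3 = 12
gcd(6,3,2,3) = 1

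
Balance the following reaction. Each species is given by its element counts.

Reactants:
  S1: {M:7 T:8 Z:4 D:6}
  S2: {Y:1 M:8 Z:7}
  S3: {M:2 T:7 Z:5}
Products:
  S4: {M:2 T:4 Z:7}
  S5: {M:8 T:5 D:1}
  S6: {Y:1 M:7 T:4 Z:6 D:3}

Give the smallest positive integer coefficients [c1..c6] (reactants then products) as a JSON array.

Y: 3·0+5·1+5·0 = 5 | 6·0+3·0+5·1 = 5
M: 3·7+5·8+5·2 = 71 | 6·2+3·8+5·7 = 71
T: 3·8+5·0+5·7 = 59 | 6·4+3·5+5·4 = 59
Z: 3·4+5·7+5·5 = 72 | 6·7+3·0+5·6 = 72
D: 3·6+5·0+5·0 = 18 | 6·0+3·1+5·3 = 18
gcd(3,5,5,6,3,5) = 1

Coefficients: [3, 5, 5, 6, 3, 5]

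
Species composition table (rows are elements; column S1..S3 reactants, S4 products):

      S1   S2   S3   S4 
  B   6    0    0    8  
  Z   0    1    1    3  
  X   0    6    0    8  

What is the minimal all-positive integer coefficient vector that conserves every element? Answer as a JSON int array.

B: 4·6+4·0+5·0 = 24 | 3·8 = 24
Z: 4·0+4·1+5·1 = 9 | 3·3 = 9
X: 4·0+4·6+5·0 = 24 | 3·8 = 24
gcd(4,4,5,3) = 1

Coefficients: [4, 4, 5, 3]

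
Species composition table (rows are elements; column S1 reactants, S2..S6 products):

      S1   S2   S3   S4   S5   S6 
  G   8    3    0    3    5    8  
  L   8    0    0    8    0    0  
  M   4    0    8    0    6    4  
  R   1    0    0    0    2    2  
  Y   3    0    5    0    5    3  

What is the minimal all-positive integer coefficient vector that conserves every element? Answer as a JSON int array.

G: 6·8 = 48 | 4·3+1·0+6·3+2·5+1·8 = 48
L: 6·8 = 48 | 4·0+1·0+6·8+2·0+1·0 = 48
M: 6·4 = 24 | 4·0+1·8+6·0+2·6+1·4 = 24
R: 6·1 = 6 | 4·0+1·0+6·0+2·2+1·2 = 6
Y: 6·3 = 18 | 4·0+1·5+6·0+2·5+1·3 = 18
gcd(6,4,1,6,2,1) = 1

Coefficients: [6, 4, 1, 6, 2, 1]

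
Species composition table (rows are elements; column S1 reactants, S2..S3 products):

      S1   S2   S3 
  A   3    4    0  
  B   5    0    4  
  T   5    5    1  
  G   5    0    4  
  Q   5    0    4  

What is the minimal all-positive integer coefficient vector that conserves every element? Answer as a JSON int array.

Coefficients: [4, 3, 5]

A: 4·3 = 12 | 3·4+5·0 = 12
B: 4·5 = 20 | 3·0+5·4 = 20
T: 4·5 = 20 | 3·5+5·1 = 20
G: 4·5 = 20 | 3·0+5·4 = 20
Q: 4·5 = 20 | 3·0+5·4 = 20
gcd(4,3,5) = 1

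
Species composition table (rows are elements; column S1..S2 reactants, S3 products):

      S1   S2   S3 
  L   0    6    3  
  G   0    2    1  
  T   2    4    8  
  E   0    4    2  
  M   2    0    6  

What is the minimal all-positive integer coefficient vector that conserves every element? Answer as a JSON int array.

Coefficients: [6, 1, 2]

L: 6·0+1·6 = 6 | 2·3 = 6
G: 6·0+1·2 = 2 | 2·1 = 2
T: 6·2+1·4 = 16 | 2·8 = 16
E: 6·0+1·4 = 4 | 2·2 = 4
M: 6·2+1·0 = 12 | 2·6 = 12
gcd(6,1,2) = 1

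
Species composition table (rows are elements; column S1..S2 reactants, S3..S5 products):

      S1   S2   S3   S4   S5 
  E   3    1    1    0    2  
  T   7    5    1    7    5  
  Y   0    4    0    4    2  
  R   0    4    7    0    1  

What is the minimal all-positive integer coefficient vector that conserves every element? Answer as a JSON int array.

E: 3·3+5·1 = 14 | 2·1+2·0+6·2 = 14
T: 3·7+5·5 = 46 | 2·1+2·7+6·5 = 46
Y: 3·0+5·4 = 20 | 2·0+2·4+6·2 = 20
R: 3·0+5·4 = 20 | 2·7+2·0+6·1 = 20
gcd(3,5,2,2,6) = 1

Coefficients: [3, 5, 2, 2, 6]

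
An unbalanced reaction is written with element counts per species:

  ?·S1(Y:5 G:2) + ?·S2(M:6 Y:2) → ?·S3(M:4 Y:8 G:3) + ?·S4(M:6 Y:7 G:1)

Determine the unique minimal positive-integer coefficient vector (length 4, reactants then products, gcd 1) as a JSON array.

M: 5·0+3·6 = 18 | 3·4+1·6 = 18
Y: 5·5+3·2 = 31 | 3·8+1·7 = 31
G: 5·2+3·0 = 10 | 3·3+1·1 = 10
gcd(5,3,3,1) = 1

Coefficients: [5, 3, 3, 1]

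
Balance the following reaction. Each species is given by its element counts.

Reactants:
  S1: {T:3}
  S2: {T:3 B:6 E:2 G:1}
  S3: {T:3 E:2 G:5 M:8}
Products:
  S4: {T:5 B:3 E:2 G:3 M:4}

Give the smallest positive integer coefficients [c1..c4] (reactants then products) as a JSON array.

T: 4·3+3·3+3·3 = 30 | 6·5 = 30
B: 4·0+3·6+3·0 = 18 | 6·3 = 18
E: 4·0+3·2+3·2 = 12 | 6·2 = 12
G: 4·0+3·1+3·5 = 18 | 6·3 = 18
M: 4·0+3·0+3·8 = 24 | 6·4 = 24
gcd(4,3,3,6) = 1

Coefficients: [4, 3, 3, 6]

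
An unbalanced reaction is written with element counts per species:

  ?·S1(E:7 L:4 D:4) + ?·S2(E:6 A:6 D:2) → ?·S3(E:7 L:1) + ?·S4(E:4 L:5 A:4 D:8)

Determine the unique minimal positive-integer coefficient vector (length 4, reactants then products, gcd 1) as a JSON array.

Coefficients: [5, 2, 5, 3]

E: 5·7+2·6 = 47 | 5·7+3·4 = 47
L: 5·4+2·0 = 20 | 5·1+3·5 = 20
A: 5·0+2·6 = 12 | 5·0+3·4 = 12
D: 5·4+2·2 = 24 | 5·0+3·8 = 24
gcd(5,2,5,3) = 1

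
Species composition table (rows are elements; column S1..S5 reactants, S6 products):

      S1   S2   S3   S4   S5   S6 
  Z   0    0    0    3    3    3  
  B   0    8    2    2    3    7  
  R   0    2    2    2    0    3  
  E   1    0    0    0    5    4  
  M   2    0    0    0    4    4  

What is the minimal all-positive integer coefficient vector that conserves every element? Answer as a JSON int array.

Z: 4·0+2·0+5·0+2·3+4·3 = 18 | 6·3 = 18
B: 4·0+2·8+5·2+2·2+4·3 = 42 | 6·7 = 42
R: 4·0+2·2+5·2+2·2+4·0 = 18 | 6·3 = 18
E: 4·1+2·0+5·0+2·0+4·5 = 24 | 6·4 = 24
M: 4·2+2·0+5·0+2·0+4·4 = 24 | 6·4 = 24
gcd(4,2,5,2,4,6) = 1

Coefficients: [4, 2, 5, 2, 4, 6]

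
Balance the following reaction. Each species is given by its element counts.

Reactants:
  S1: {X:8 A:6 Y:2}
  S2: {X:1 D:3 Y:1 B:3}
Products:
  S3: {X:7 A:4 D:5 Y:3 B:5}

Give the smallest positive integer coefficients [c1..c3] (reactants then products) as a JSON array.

X: 2·8+5·1 = 21 | 3·7 = 21
A: 2·6+5·0 = 12 | 3·4 = 12
D: 2·0+5·3 = 15 | 3·5 = 15
Y: 2·2+5·1 = 9 | 3·3 = 9
B: 2·0+5·3 = 15 | 3·5 = 15
gcd(2,5,3) = 1

Coefficients: [2, 5, 3]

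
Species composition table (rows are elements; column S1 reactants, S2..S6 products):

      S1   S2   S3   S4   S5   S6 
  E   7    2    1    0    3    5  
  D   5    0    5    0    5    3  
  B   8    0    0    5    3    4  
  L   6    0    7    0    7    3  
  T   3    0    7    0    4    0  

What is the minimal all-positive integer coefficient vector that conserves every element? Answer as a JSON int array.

Coefficients: [6, 6, 2, 5, 1, 5]

E: 6·7 = 42 | 6·2+2·1+5·0+1·3+5·5 = 42
D: 6·5 = 30 | 6·0+2·5+5·0+1·5+5·3 = 30
B: 6·8 = 48 | 6·0+2·0+5·5+1·3+5·4 = 48
L: 6·6 = 36 | 6·0+2·7+5·0+1·7+5·3 = 36
T: 6·3 = 18 | 6·0+2·7+5·0+1·4+5·0 = 18
gcd(6,6,2,5,1,5) = 1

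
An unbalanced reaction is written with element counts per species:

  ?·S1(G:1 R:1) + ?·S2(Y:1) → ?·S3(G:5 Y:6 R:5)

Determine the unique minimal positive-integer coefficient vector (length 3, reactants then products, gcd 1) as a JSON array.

Coefficients: [5, 6, 1]

G: 5·1+6·0 = 5 | 1·5 = 5
Y: 5·0+6·1 = 6 | 1·6 = 6
R: 5·1+6·0 = 5 | 1·5 = 5
gcd(5,6,1) = 1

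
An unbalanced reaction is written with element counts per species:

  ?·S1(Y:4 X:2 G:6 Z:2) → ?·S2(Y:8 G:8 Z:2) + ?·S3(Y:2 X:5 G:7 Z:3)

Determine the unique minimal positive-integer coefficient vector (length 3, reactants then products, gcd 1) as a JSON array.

Y: 5·4 = 20 | 2·8+2·2 = 20
X: 5·2 = 10 | 2·0+2·5 = 10
G: 5·6 = 30 | 2·8+2·7 = 30
Z: 5·2 = 10 | 2·2+2·3 = 10
gcd(5,2,2) = 1

Coefficients: [5, 2, 2]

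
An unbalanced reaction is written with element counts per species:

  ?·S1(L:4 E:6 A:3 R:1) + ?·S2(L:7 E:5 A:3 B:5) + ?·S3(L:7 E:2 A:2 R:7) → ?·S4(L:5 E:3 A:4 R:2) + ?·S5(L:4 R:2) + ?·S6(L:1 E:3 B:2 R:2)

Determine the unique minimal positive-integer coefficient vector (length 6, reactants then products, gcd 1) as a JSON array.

Coefficients: [2, 2, 4, 5, 5, 5]

L: 2·4+2·7+4·7 = 50 | 5·5+5·4+5·1 = 50
E: 2·6+2·5+4·2 = 30 | 5·3+5·0+5·3 = 30
A: 2·3+2·3+4·2 = 20 | 5·4+5·0+5·0 = 20
B: 2·0+2·5+4·0 = 10 | 5·0+5·0+5·2 = 10
R: 2·1+2·0+4·7 = 30 | 5·2+5·2+5·2 = 30
gcd(2,2,4,5,5,5) = 1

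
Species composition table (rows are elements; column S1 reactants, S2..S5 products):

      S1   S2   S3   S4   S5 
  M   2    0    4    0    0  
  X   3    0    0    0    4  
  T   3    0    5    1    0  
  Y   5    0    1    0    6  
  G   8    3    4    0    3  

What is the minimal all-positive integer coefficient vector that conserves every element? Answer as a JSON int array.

Coefficients: [4, 5, 2, 2, 3]

M: 4·2 = 8 | 5·0+2·4+2·0+3·0 = 8
X: 4·3 = 12 | 5·0+2·0+2·0+3·4 = 12
T: 4·3 = 12 | 5·0+2·5+2·1+3·0 = 12
Y: 4·5 = 20 | 5·0+2·1+2·0+3·6 = 20
G: 4·8 = 32 | 5·3+2·4+2·0+3·3 = 32
gcd(4,5,2,2,3) = 1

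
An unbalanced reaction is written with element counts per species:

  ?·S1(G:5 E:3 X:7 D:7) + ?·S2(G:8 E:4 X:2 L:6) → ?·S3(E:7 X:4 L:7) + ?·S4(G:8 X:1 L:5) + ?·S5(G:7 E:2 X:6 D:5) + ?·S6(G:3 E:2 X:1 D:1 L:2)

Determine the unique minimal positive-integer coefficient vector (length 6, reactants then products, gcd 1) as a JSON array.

Coefficients: [3, 4, 1, 1, 3, 6]

G: 3·5+4·8 = 47 | 1·0+1·8+3·7+6·3 = 47
E: 3·3+4·4 = 25 | 1·7+1·0+3·2+6·2 = 25
X: 3·7+4·2 = 29 | 1·4+1·1+3·6+6·1 = 29
D: 3·7+4·0 = 21 | 1·0+1·0+3·5+6·1 = 21
L: 3·0+4·6 = 24 | 1·7+1·5+3·0+6·2 = 24
gcd(3,4,1,1,3,6) = 1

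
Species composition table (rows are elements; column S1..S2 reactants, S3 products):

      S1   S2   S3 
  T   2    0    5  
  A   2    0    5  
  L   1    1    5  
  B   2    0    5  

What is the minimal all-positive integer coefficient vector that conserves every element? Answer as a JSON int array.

Coefficients: [5, 5, 2]

T: 5·2+5·0 = 10 | 2·5 = 10
A: 5·2+5·0 = 10 | 2·5 = 10
L: 5·1+5·1 = 10 | 2·5 = 10
B: 5·2+5·0 = 10 | 2·5 = 10
gcd(5,5,2) = 1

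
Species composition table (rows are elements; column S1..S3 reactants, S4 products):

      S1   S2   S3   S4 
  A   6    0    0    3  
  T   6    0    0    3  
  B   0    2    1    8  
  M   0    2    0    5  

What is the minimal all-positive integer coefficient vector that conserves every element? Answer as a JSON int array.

A: 1·6+5·0+6·0 = 6 | 2·3 = 6
T: 1·6+5·0+6·0 = 6 | 2·3 = 6
B: 1·0+5·2+6·1 = 16 | 2·8 = 16
M: 1·0+5·2+6·0 = 10 | 2·5 = 10
gcd(1,5,6,2) = 1

Coefficients: [1, 5, 6, 2]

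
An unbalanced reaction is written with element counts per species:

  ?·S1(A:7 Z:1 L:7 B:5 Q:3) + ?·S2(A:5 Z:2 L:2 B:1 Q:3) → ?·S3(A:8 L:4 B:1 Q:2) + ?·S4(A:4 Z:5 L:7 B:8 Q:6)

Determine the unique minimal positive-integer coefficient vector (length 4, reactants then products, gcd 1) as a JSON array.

Coefficients: [5, 5, 6, 3]

A: 5·7+5·5 = 60 | 6·8+3·4 = 60
Z: 5·1+5·2 = 15 | 6·0+3·5 = 15
L: 5·7+5·2 = 45 | 6·4+3·7 = 45
B: 5·5+5·1 = 30 | 6·1+3·8 = 30
Q: 5·3+5·3 = 30 | 6·2+3·6 = 30
gcd(5,5,6,3) = 1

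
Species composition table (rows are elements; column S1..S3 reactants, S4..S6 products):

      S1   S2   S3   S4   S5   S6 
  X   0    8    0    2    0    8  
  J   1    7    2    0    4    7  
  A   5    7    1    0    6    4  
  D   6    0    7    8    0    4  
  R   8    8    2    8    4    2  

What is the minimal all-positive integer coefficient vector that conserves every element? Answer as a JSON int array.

X: 1·0+5·8+6·0 = 40 | 4·2+5·0+4·8 = 40
J: 1·1+5·7+6·2 = 48 | 4·0+5·4+4·7 = 48
A: 1·5+5·7+6·1 = 46 | 4·0+5·6+4·4 = 46
D: 1·6+5·0+6·7 = 48 | 4·8+5·0+4·4 = 48
R: 1·8+5·8+6·2 = 60 | 4·8+5·4+4·2 = 60
gcd(1,5,6,4,5,4) = 1

Coefficients: [1, 5, 6, 4, 5, 4]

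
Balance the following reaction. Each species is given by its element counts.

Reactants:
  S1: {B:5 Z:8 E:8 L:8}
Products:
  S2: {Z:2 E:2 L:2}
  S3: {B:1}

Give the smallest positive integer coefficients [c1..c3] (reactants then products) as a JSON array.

B: 1·5 = 5 | 4·0+5·1 = 5
Z: 1·8 = 8 | 4·2+5·0 = 8
E: 1·8 = 8 | 4·2+5·0 = 8
L: 1·8 = 8 | 4·2+5·0 = 8
gcd(1,4,5) = 1

Coefficients: [1, 4, 5]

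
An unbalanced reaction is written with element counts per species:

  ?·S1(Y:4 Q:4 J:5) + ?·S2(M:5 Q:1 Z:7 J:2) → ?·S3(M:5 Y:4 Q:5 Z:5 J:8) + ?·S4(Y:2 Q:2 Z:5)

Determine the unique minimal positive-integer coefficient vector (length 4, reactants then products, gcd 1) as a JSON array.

M: 6·0+5·5 = 25 | 5·5+2·0 = 25
Y: 6·4+5·0 = 24 | 5·4+2·2 = 24
Q: 6·4+5·1 = 29 | 5·5+2·2 = 29
Z: 6·0+5·7 = 35 | 5·5+2·5 = 35
J: 6·5+5·2 = 40 | 5·8+2·0 = 40
gcd(6,5,5,2) = 1

Coefficients: [6, 5, 5, 2]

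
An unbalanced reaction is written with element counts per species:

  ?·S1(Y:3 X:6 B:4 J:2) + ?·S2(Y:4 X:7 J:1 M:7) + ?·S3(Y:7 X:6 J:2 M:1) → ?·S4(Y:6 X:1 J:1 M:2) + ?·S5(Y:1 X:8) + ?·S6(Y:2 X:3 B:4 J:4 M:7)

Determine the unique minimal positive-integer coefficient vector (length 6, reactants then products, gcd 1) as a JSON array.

Coefficients: [2, 3, 3, 5, 5, 2]

Y: 2·3+3·4+3·7 = 39 | 5·6+5·1+2·2 = 39
X: 2·6+3·7+3·6 = 51 | 5·1+5·8+2·3 = 51
B: 2·4+3·0+3·0 = 8 | 5·0+5·0+2·4 = 8
J: 2·2+3·1+3·2 = 13 | 5·1+5·0+2·4 = 13
M: 2·0+3·7+3·1 = 24 | 5·2+5·0+2·7 = 24
gcd(2,3,3,5,5,2) = 1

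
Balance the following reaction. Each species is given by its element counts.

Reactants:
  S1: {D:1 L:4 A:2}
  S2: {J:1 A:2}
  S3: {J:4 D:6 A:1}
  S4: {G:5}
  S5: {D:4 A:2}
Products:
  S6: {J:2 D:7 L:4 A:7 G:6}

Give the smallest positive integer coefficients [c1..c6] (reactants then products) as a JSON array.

J: 5·0+6·1+1·4+6·0+6·0 = 10 | 5·2 = 10
D: 5·1+6·0+1·6+6·0+6·4 = 35 | 5·7 = 35
L: 5·4+6·0+1·0+6·0+6·0 = 20 | 5·4 = 20
A: 5·2+6·2+1·1+6·0+6·2 = 35 | 5·7 = 35
G: 5·0+6·0+1·0+6·5+6·0 = 30 | 5·6 = 30
gcd(5,6,1,6,6,5) = 1

Coefficients: [5, 6, 1, 6, 6, 5]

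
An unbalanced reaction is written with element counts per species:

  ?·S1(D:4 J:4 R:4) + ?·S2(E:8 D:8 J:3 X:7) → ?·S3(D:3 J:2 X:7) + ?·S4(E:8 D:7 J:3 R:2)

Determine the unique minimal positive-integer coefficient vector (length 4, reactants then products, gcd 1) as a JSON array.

E: 1·0+2·8 = 16 | 2·0+2·8 = 16
D: 1·4+2·8 = 20 | 2·3+2·7 = 20
J: 1·4+2·3 = 10 | 2·2+2·3 = 10
X: 1·0+2·7 = 14 | 2·7+2·0 = 14
R: 1·4+2·0 = 4 | 2·0+2·2 = 4
gcd(1,2,2,2) = 1

Coefficients: [1, 2, 2, 2]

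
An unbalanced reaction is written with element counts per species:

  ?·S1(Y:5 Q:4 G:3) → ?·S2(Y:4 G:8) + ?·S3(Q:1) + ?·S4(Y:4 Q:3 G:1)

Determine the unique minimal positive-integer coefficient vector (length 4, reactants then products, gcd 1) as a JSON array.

Y: 4·5 = 20 | 1·4+4·0+4·4 = 20
Q: 4·4 = 16 | 1·0+4·1+4·3 = 16
G: 4·3 = 12 | 1·8+4·0+4·1 = 12
gcd(4,1,4,4) = 1

Coefficients: [4, 1, 4, 4]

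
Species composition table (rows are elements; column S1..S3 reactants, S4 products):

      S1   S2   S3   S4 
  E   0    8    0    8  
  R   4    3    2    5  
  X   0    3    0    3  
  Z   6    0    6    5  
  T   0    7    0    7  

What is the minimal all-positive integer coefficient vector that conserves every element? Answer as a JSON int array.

E: 1·0+6·8+4·0 = 48 | 6·8 = 48
R: 1·4+6·3+4·2 = 30 | 6·5 = 30
X: 1·0+6·3+4·0 = 18 | 6·3 = 18
Z: 1·6+6·0+4·6 = 30 | 6·5 = 30
T: 1·0+6·7+4·0 = 42 | 6·7 = 42
gcd(1,6,4,6) = 1

Coefficients: [1, 6, 4, 6]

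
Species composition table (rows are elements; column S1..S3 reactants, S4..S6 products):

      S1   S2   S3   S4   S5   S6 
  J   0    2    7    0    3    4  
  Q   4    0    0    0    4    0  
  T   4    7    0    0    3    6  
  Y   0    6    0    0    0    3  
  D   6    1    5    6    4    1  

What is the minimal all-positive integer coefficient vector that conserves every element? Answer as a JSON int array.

Coefficients: [5, 1, 3, 4, 5, 2]

J: 5·0+1·2+3·7 = 23 | 4·0+5·3+2·4 = 23
Q: 5·4+1·0+3·0 = 20 | 4·0+5·4+2·0 = 20
T: 5·4+1·7+3·0 = 27 | 4·0+5·3+2·6 = 27
Y: 5·0+1·6+3·0 = 6 | 4·0+5·0+2·3 = 6
D: 5·6+1·1+3·5 = 46 | 4·6+5·4+2·1 = 46
gcd(5,1,3,4,5,2) = 1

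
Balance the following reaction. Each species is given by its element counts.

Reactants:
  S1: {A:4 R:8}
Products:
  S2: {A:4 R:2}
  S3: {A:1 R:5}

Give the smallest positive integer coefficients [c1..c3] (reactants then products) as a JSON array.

A: 3·4 = 12 | 2·4+4·1 = 12
R: 3·8 = 24 | 2·2+4·5 = 24
gcd(3,2,4) = 1

Coefficients: [3, 2, 4]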